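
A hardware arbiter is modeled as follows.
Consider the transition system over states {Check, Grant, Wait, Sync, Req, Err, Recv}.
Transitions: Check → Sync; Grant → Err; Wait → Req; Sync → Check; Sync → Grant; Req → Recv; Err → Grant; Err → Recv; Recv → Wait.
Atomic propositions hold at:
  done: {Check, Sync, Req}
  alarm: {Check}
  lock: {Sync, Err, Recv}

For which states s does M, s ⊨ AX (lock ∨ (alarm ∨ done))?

{Check, Grant, Wait, Req}

Sat(alarm ∨ done) = {Check, Sync, Req}
Sat(lock ∨ (alarm ∨ done)) = {Check, Sync, Req, Err, Recv}
Sat(AX (lock ∨ (alarm ∨ done))) = {s : every successor in {Check, Sync, Req, Err, Recv}} = {Check, Grant, Wait, Req}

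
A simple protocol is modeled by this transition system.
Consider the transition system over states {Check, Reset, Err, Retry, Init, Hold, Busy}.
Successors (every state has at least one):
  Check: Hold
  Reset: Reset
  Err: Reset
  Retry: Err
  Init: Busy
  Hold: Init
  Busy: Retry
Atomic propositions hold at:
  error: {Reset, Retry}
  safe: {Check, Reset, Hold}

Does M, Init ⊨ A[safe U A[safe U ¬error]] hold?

Yes

Sat(¬error) = {Check, Err, Init, Hold, Busy}
A[safe U ¬error]: least fixpoint, start Z0 = Sat(¬error) = {Check, Err, Init, Hold, Busy}, add states in Sat(safe) with every successor in Z. Already a fixed point.
Sat(A[safe U ¬error]) = {Check, Err, Init, Hold, Busy}
A[safe U A[safe U ¬error]]: least fixpoint, start Z0 = Sat(A[safe U ¬error]) = {Check, Err, Init, Hold, Busy}, add states in Sat(safe) with every successor in Z. Already a fixed point.
Sat(A[safe U A[safe U ¬error]]) = {Check, Err, Init, Hold, Busy}
Init ∈ Sat(A[safe U A[safe U ¬error]]) = {Check, Err, Init, Hold, Busy}, so the formula holds at Init.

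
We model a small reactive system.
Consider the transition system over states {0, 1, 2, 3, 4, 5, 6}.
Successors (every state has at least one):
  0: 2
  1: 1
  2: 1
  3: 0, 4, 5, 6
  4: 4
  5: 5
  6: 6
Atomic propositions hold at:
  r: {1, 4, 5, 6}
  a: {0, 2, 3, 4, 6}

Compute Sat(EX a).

{0, 3, 4, 6}

Sat(EX a) = {s : some successor in {0, 2, 3, 4, 6}} = {0, 3, 4, 6}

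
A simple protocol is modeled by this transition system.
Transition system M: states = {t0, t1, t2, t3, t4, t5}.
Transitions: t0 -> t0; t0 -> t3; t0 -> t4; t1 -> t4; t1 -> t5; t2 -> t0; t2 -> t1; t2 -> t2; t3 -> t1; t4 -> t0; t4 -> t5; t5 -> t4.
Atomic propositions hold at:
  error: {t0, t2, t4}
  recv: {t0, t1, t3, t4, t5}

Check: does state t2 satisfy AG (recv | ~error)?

Sat(~error) = {t1, t3, t5}
Sat(recv | ~error) = {t0, t1, t3, t4, t5}
AG (recv | ~error): greatest fixpoint, start Z0 = {t0, t1, t3, t4, t5}, keep only states in Sat with every successor in Z. Already a fixed point.
Sat(AG (recv | ~error)) = {t0, t1, t3, t4, t5}
t2 ∉ Sat(AG (recv | ~error)) = {t0, t1, t3, t4, t5}, so the formula does not hold at t2.

No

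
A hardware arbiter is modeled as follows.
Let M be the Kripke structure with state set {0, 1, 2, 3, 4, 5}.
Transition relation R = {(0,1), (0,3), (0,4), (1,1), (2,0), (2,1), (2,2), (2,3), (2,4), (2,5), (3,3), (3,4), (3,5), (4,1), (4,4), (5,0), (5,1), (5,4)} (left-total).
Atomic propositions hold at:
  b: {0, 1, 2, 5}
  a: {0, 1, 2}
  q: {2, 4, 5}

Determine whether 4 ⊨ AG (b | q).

Yes

Sat(b | q) = {0, 1, 2, 4, 5}
AG (b | q): greatest fixpoint, start Z0 = {0, 1, 2, 4, 5}, keep only states in Sat with every successor in Z. Z1 = {1, 4, 5}; Z2 = {1, 4}; fixed.
Sat(AG (b | q)) = {1, 4}
4 ∈ Sat(AG (b | q)) = {1, 4}, so the formula holds at 4.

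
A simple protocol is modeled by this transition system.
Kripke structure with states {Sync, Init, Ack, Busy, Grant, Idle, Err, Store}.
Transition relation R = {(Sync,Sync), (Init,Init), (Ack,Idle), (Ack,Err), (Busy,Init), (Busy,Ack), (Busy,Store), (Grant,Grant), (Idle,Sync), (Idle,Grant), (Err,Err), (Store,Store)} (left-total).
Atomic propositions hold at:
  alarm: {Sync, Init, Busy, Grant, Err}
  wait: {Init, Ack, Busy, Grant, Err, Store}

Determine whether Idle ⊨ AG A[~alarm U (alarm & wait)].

No

Sat(~alarm) = {Ack, Idle, Store}
Sat(alarm & wait) = {Init, Busy, Grant, Err}
A[~alarm U (alarm & wait)]: least fixpoint, start Z0 = Sat((alarm & wait)) = {Init, Busy, Grant, Err}, add states in Sat(~alarm) with every successor in Z. Already a fixed point.
Sat(A[~alarm U (alarm & wait)]) = {Init, Busy, Grant, Err}
AG A[~alarm U (alarm & wait)]: greatest fixpoint, start Z0 = {Init, Busy, Grant, Err}, keep only states in Sat with every successor in Z. Z1 = {Init, Grant, Err}; fixed.
Sat(AG A[~alarm U (alarm & wait)]) = {Init, Grant, Err}
Idle ∉ Sat(AG A[~alarm U (alarm & wait)]) = {Init, Grant, Err}, so the formula does not hold at Idle.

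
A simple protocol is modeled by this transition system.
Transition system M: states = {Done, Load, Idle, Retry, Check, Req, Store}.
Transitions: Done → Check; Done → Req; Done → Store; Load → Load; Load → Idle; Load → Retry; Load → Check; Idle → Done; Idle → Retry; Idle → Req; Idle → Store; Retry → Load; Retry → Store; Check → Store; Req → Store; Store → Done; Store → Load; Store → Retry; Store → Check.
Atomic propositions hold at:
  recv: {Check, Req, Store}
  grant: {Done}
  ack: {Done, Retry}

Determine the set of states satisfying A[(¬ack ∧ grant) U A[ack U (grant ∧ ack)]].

{Done}

Sat(¬ack) = {Load, Idle, Check, Req, Store}
Sat(¬ack ∧ grant) = ∅
Sat(grant ∧ ack) = {Done}
A[ack U (grant ∧ ack)]: least fixpoint, start Z0 = Sat((grant ∧ ack)) = {Done}, add states in Sat(ack) with every successor in Z. Already a fixed point.
Sat(A[ack U (grant ∧ ack)]) = {Done}
A[(¬ack ∧ grant) U A[ack U (grant ∧ ack)]]: least fixpoint, start Z0 = Sat(A[ack U (grant ∧ ack)]) = {Done}, add states in Sat(¬ack ∧ grant) with every successor in Z. Already a fixed point.
Sat(A[(¬ack ∧ grant) U A[ack U (grant ∧ ack)]]) = {Done}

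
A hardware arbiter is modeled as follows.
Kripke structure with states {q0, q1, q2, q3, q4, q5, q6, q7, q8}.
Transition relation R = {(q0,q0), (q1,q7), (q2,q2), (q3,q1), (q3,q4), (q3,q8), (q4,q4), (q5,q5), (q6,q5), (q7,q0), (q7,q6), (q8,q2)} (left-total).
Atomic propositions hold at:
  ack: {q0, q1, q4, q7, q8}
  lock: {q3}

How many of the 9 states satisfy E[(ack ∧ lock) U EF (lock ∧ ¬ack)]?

1

Sat(ack ∧ lock) = ∅
Sat(¬ack) = {q2, q3, q5, q6}
Sat(lock ∧ ¬ack) = {q3}
EF (lock ∧ ¬ack): least fixpoint, start Z0 = {q3}, add states with some successor in Z. Already a fixed point.
Sat(EF (lock ∧ ¬ack)) = {q3}
E[(ack ∧ lock) U EF (lock ∧ ¬ack)]: least fixpoint, start Z0 = Sat(EF (lock ∧ ¬ack)) = {q3}, add states in Sat(ack ∧ lock) with some successor in Z. Already a fixed point.
Sat(E[(ack ∧ lock) U EF (lock ∧ ¬ack)]) = {q3}
|Sat(E[(ack ∧ lock) U EF (lock ∧ ¬ack)])| = |{q3}| = 1.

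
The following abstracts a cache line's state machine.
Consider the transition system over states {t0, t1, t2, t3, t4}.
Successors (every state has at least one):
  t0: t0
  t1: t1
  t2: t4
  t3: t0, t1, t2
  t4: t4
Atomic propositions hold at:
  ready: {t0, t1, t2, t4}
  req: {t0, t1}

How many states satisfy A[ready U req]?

A[ready U req]: least fixpoint, start Z0 = Sat(req) = {t0, t1}, add states in Sat(ready) with every successor in Z. Already a fixed point.
Sat(A[ready U req]) = {t0, t1}
|Sat(A[ready U req])| = |{t0, t1}| = 2.

2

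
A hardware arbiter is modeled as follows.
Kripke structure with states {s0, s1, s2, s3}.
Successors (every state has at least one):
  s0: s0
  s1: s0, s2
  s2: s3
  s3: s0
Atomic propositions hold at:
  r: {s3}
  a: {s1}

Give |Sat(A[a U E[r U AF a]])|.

1

AF a: least fixpoint, start Z0 = {s1}, add states with every successor in Z. Already a fixed point.
Sat(AF a) = {s1}
E[r U AF a]: least fixpoint, start Z0 = Sat(AF a) = {s1}, add states in Sat(r) with some successor in Z. Already a fixed point.
Sat(E[r U AF a]) = {s1}
A[a U E[r U AF a]]: least fixpoint, start Z0 = Sat(E[r U AF a]) = {s1}, add states in Sat(a) with every successor in Z. Already a fixed point.
Sat(A[a U E[r U AF a]]) = {s1}
|Sat(A[a U E[r U AF a]])| = |{s1}| = 1.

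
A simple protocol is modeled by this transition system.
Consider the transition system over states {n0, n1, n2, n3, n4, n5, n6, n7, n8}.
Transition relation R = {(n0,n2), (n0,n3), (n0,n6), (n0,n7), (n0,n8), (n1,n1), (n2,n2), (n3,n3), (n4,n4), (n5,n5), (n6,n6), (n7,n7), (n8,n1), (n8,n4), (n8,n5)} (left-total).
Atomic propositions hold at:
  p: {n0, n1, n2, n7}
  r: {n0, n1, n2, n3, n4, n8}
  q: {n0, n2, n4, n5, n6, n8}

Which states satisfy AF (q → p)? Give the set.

{n0, n1, n2, n3, n7}

Sat(q → p) = {n0, n1, n2, n3, n7}
AF (q → p): least fixpoint, start Z0 = {n0, n1, n2, n3, n7}, add states with every successor in Z. Already a fixed point.
Sat(AF (q → p)) = {n0, n1, n2, n3, n7}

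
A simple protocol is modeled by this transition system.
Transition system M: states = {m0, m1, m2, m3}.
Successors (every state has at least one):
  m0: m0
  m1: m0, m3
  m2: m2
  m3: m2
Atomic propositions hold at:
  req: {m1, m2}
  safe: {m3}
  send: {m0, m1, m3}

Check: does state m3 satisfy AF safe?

Yes

AF safe: least fixpoint, start Z0 = {m3}, add states with every successor in Z. Already a fixed point.
Sat(AF safe) = {m3}
m3 ∈ Sat(AF safe) = {m3}, so the formula holds at m3.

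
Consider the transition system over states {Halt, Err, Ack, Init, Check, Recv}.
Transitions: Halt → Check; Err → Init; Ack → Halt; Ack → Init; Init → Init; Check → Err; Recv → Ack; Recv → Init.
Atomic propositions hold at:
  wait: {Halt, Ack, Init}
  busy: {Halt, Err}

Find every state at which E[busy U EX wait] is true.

{Err, Ack, Init, Recv}

Sat(EX wait) = {s : some successor in {Halt, Ack, Init}} = {Err, Ack, Init, Recv}
E[busy U EX wait]: least fixpoint, start Z0 = Sat(EX wait) = {Err, Ack, Init, Recv}, add states in Sat(busy) with some successor in Z. Already a fixed point.
Sat(E[busy U EX wait]) = {Err, Ack, Init, Recv}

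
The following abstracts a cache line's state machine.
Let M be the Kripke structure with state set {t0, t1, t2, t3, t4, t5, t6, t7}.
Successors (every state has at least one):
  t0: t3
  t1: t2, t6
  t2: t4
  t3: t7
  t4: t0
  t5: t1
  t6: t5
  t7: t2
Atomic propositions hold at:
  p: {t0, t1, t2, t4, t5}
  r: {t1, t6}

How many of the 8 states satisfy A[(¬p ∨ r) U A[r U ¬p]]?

3

Sat(¬p) = {t3, t6, t7}
Sat(¬p ∨ r) = {t1, t3, t6, t7}
A[r U ¬p]: least fixpoint, start Z0 = Sat(¬p) = {t3, t6, t7}, add states in Sat(r) with every successor in Z. Already a fixed point.
Sat(A[r U ¬p]) = {t3, t6, t7}
A[(¬p ∨ r) U A[r U ¬p]]: least fixpoint, start Z0 = Sat(A[r U ¬p]) = {t3, t6, t7}, add states in Sat(¬p ∨ r) with every successor in Z. Already a fixed point.
Sat(A[(¬p ∨ r) U A[r U ¬p]]) = {t3, t6, t7}
|Sat(A[(¬p ∨ r) U A[r U ¬p]])| = |{t3, t6, t7}| = 3.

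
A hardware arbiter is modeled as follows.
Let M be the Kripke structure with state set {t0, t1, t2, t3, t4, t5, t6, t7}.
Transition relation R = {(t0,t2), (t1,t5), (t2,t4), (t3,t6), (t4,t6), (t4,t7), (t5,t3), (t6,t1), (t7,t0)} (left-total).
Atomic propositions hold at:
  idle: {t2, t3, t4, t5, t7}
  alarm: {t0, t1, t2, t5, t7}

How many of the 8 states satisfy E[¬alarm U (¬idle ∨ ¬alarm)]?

5

Sat(¬alarm) = {t3, t4, t6}
Sat(¬idle) = {t0, t1, t6}
Sat(¬idle ∨ ¬alarm) = {t0, t1, t3, t4, t6}
E[¬alarm U (¬idle ∨ ¬alarm)]: least fixpoint, start Z0 = Sat((¬idle ∨ ¬alarm)) = {t0, t1, t3, t4, t6}, add states in Sat(¬alarm) with some successor in Z. Already a fixed point.
Sat(E[¬alarm U (¬idle ∨ ¬alarm)]) = {t0, t1, t3, t4, t6}
|Sat(E[¬alarm U (¬idle ∨ ¬alarm)])| = |{t0, t1, t3, t4, t6}| = 5.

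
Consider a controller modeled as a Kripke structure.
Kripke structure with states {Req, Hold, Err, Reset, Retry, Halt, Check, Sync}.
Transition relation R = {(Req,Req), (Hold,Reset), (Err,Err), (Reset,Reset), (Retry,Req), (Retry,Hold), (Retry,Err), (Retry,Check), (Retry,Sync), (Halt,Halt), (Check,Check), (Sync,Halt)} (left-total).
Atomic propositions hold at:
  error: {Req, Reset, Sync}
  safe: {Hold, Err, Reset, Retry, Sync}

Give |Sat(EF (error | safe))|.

6

Sat(error | safe) = {Req, Hold, Err, Reset, Retry, Sync}
EF (error | safe): least fixpoint, start Z0 = {Req, Hold, Err, Reset, Retry, Sync}, add states with some successor in Z. Already a fixed point.
Sat(EF (error | safe)) = {Req, Hold, Err, Reset, Retry, Sync}
|Sat(EF (error | safe))| = |{Req, Hold, Err, Reset, Retry, Sync}| = 6.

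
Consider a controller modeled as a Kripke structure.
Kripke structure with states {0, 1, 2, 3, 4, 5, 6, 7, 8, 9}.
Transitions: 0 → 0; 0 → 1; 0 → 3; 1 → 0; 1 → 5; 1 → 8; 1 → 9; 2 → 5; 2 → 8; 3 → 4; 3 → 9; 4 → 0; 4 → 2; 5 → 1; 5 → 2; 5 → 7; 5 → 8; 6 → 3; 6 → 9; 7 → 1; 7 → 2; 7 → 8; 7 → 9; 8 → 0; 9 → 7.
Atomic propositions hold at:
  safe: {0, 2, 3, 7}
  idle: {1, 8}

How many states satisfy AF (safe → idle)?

9

Sat(safe → idle) = {1, 4, 5, 6, 8, 9}
AF (safe → idle): least fixpoint, start Z0 = {1, 4, 5, 6, 8, 9}, add states with every successor in Z. Z1 = {1, 2, 3, 4, 5, 6, 8, 9}; Z2 = {1, 2, 3, 4, 5, 6, 7, 8, 9}; fixed.
Sat(AF (safe → idle)) = {1, 2, 3, 4, 5, 6, 7, 8, 9}
|Sat(AF (safe → idle))| = |{1, 2, 3, 4, 5, 6, 7, 8, 9}| = 9.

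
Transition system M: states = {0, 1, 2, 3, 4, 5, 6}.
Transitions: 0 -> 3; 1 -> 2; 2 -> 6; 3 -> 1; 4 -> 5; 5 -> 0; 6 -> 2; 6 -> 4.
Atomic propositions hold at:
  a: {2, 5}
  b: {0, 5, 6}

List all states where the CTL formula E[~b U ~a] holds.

{0, 1, 2, 3, 4, 6}

Sat(~b) = {1, 2, 3, 4}
Sat(~a) = {0, 1, 3, 4, 6}
E[~b U ~a]: least fixpoint, start Z0 = Sat(~a) = {0, 1, 3, 4, 6}, add states in Sat(~b) with some successor in Z. Z1 = {0, 1, 2, 3, 4, 6}; fixed.
Sat(E[~b U ~a]) = {0, 1, 2, 3, 4, 6}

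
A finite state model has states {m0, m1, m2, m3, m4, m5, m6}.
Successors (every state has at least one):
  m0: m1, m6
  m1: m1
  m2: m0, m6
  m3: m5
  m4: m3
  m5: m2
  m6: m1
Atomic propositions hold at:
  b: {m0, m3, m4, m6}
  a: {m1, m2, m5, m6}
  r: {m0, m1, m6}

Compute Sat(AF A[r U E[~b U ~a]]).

{m0, m2, m3, m4, m5}

Sat(~b) = {m1, m2, m5}
Sat(~a) = {m0, m3, m4}
E[~b U ~a]: least fixpoint, start Z0 = Sat(~a) = {m0, m3, m4}, add states in Sat(~b) with some successor in Z. Z1 = {m0, m2, m3, m4}; Z2 = {m0, m2, m3, m4, m5}; fixed.
Sat(E[~b U ~a]) = {m0, m2, m3, m4, m5}
A[r U E[~b U ~a]]: least fixpoint, start Z0 = Sat(E[~b U ~a]) = {m0, m2, m3, m4, m5}, add states in Sat(r) with every successor in Z. Already a fixed point.
Sat(A[r U E[~b U ~a]]) = {m0, m2, m3, m4, m5}
AF A[r U E[~b U ~a]]: least fixpoint, start Z0 = {m0, m2, m3, m4, m5}, add states with every successor in Z. Already a fixed point.
Sat(AF A[r U E[~b U ~a]]) = {m0, m2, m3, m4, m5}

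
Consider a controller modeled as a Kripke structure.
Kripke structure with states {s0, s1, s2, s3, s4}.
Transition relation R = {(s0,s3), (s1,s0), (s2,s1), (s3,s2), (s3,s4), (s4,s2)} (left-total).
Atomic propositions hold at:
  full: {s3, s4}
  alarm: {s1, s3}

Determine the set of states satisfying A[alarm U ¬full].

{s0, s1, s2}

Sat(¬full) = {s0, s1, s2}
A[alarm U ¬full]: least fixpoint, start Z0 = Sat(¬full) = {s0, s1, s2}, add states in Sat(alarm) with every successor in Z. Already a fixed point.
Sat(A[alarm U ¬full]) = {s0, s1, s2}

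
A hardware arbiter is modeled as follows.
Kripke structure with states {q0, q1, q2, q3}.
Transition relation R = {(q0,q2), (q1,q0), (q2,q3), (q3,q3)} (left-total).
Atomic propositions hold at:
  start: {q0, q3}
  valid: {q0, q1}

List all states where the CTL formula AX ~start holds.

{q0}

Sat(~start) = {q1, q2}
Sat(AX ~start) = {s : every successor in {q1, q2}} = {q0}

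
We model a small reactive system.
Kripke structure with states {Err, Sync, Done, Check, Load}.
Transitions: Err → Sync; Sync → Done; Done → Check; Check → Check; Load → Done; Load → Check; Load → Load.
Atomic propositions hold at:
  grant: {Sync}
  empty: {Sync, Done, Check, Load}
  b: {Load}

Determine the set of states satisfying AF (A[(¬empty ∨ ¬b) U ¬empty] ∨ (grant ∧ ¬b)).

Sat(¬empty) = {Err}
Sat(¬b) = {Err, Sync, Done, Check}
Sat(¬empty ∨ ¬b) = {Err, Sync, Done, Check}
A[(¬empty ∨ ¬b) U ¬empty]: least fixpoint, start Z0 = Sat(¬empty) = {Err}, add states in Sat(¬empty ∨ ¬b) with every successor in Z. Already a fixed point.
Sat(A[(¬empty ∨ ¬b) U ¬empty]) = {Err}
Sat(grant ∧ ¬b) = {Sync}
Sat(A[(¬empty ∨ ¬b) U ¬empty] ∨ (grant ∧ ¬b)) = {Err, Sync}
AF (A[(¬empty ∨ ¬b) U ¬empty] ∨ (grant ∧ ¬b)): least fixpoint, start Z0 = {Err, Sync}, add states with every successor in Z. Already a fixed point.
Sat(AF (A[(¬empty ∨ ¬b) U ¬empty] ∨ (grant ∧ ¬b))) = {Err, Sync}

{Err, Sync}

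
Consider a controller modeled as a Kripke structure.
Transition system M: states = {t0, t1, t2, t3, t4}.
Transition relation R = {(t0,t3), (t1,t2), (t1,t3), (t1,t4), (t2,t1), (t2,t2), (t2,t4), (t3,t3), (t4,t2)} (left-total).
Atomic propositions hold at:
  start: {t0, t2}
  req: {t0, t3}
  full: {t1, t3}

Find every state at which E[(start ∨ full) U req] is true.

Sat(start ∨ full) = {t0, t1, t2, t3}
E[(start ∨ full) U req]: least fixpoint, start Z0 = Sat(req) = {t0, t3}, add states in Sat(start ∨ full) with some successor in Z. Z1 = {t0, t1, t3}; Z2 = {t0, t1, t2, t3}; fixed.
Sat(E[(start ∨ full) U req]) = {t0, t1, t2, t3}

{t0, t1, t2, t3}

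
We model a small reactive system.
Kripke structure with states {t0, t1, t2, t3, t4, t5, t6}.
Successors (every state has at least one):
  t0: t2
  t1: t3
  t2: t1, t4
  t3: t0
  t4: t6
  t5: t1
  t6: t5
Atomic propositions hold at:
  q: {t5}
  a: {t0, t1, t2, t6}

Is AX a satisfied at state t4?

Yes

Sat(AX a) = {s : every successor in {t0, t1, t2, t6}} = {t0, t3, t4, t5}
t4 ∈ Sat(AX a) = {t0, t3, t4, t5}, so the formula holds at t4.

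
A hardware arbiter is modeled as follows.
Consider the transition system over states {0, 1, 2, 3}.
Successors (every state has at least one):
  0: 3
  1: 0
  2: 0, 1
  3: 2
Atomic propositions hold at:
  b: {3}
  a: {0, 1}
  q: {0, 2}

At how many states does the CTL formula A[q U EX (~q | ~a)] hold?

Sat(~q) = {1, 3}
Sat(~a) = {2, 3}
Sat(~q | ~a) = {1, 2, 3}
Sat(EX (~q | ~a)) = {s : some successor in {1, 2, 3}} = {0, 2, 3}
A[q U EX (~q | ~a)]: least fixpoint, start Z0 = Sat(EX (~q | ~a)) = {0, 2, 3}, add states in Sat(q) with every successor in Z. Already a fixed point.
Sat(A[q U EX (~q | ~a)]) = {0, 2, 3}
|Sat(A[q U EX (~q | ~a)])| = |{0, 2, 3}| = 3.

3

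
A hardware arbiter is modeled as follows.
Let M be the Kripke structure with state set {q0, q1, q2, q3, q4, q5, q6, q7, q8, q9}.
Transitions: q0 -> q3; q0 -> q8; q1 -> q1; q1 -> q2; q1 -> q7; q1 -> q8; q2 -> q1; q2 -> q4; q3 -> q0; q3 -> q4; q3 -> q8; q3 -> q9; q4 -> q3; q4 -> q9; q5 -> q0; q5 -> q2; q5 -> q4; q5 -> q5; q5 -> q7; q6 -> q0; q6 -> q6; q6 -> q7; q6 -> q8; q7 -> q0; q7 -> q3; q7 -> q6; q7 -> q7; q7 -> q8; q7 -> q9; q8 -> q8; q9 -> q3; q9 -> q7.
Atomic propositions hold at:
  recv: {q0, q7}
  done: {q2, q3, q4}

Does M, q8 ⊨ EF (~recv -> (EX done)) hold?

No

Sat(~recv) = {q1, q2, q3, q4, q5, q6, q8, q9}
Sat(EX done) = {s : some successor in {q2, q3, q4}} = {q0, q1, q2, q3, q4, q5, q7, q9}
Sat(~recv -> (EX done)) = {q0, q1, q2, q3, q4, q5, q7, q9}
EF (~recv -> (EX done)): least fixpoint, start Z0 = {q0, q1, q2, q3, q4, q5, q7, q9}, add states with some successor in Z. Z1 = {q0, q1, q2, q3, q4, q5, q6, q7, q9}; fixed.
Sat(EF (~recv -> (EX done))) = {q0, q1, q2, q3, q4, q5, q6, q7, q9}
q8 ∉ Sat(EF (~recv -> (EX done))) = {q0, q1, q2, q3, q4, q5, q6, q7, q9}, so the formula does not hold at q8.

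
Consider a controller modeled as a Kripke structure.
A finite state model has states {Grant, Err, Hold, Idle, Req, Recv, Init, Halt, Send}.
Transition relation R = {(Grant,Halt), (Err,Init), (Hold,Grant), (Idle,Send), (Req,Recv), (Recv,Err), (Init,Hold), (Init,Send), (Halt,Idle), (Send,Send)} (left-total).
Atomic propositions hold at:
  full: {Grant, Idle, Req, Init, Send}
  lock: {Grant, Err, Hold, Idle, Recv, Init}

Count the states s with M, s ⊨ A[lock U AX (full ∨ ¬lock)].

Sat(¬lock) = {Req, Halt, Send}
Sat(full ∨ ¬lock) = {Grant, Idle, Req, Init, Halt, Send}
Sat(AX (full ∨ ¬lock)) = {s : every successor in {Grant, Idle, Req, Init, Halt, Send}} = {Grant, Err, Hold, Idle, Halt, Send}
A[lock U AX (full ∨ ¬lock)]: least fixpoint, start Z0 = Sat(AX (full ∨ ¬lock)) = {Grant, Err, Hold, Idle, Halt, Send}, add states in Sat(lock) with every successor in Z. Z1 = {Grant, Err, Hold, Idle, Recv, Init, Halt, Send}; fixed.
Sat(A[lock U AX (full ∨ ¬lock)]) = {Grant, Err, Hold, Idle, Recv, Init, Halt, Send}
|Sat(A[lock U AX (full ∨ ¬lock)])| = |{Grant, Err, Hold, Idle, Recv, Init, Halt, Send}| = 8.

8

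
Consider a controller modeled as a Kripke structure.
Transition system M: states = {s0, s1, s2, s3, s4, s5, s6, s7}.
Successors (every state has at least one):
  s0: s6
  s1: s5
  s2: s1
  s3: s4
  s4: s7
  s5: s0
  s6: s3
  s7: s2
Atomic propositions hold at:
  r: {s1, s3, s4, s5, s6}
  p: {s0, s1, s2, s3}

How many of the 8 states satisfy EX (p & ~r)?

Sat(~r) = {s0, s2, s7}
Sat(p & ~r) = {s0, s2}
Sat(EX (p & ~r)) = {s : some successor in {s0, s2}} = {s5, s7}
|Sat(EX (p & ~r))| = |{s5, s7}| = 2.

2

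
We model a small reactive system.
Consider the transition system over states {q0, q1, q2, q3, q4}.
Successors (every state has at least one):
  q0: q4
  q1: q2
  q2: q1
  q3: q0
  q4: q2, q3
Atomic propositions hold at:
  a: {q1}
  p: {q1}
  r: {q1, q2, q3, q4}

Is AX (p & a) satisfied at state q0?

No

Sat(p & a) = {q1}
Sat(AX (p & a)) = {s : every successor in {q1}} = {q2}
q0 ∉ Sat(AX (p & a)) = {q2}, so the formula does not hold at q0.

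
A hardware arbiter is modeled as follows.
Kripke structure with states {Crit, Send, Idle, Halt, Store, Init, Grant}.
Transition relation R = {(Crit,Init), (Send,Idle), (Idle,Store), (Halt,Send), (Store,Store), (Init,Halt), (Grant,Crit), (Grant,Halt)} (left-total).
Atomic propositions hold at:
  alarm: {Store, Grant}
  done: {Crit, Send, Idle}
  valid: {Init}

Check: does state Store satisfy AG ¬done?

Yes

Sat(¬done) = {Halt, Store, Init, Grant}
AG ¬done: greatest fixpoint, start Z0 = {Halt, Store, Init, Grant}, keep only states in Sat with every successor in Z. Z1 = {Store, Init}; Z2 = {Store}; fixed.
Sat(AG ¬done) = {Store}
Store ∈ Sat(AG ¬done) = {Store}, so the formula holds at Store.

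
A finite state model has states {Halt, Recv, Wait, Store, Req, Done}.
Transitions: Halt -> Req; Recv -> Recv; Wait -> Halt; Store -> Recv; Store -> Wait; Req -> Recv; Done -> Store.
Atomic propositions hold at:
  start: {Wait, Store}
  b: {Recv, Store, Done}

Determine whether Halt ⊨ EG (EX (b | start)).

No

Sat(b | start) = {Recv, Wait, Store, Done}
Sat(EX (b | start)) = {s : some successor in {Recv, Wait, Store, Done}} = {Recv, Store, Req, Done}
EG (EX (b | start)): greatest fixpoint, start Z0 = {Recv, Store, Req, Done}, keep only states in Sat with some successor in Z. Already a fixed point.
Sat(EG (EX (b | start))) = {Recv, Store, Req, Done}
Halt ∉ Sat(EG (EX (b | start))) = {Recv, Store, Req, Done}, so the formula does not hold at Halt.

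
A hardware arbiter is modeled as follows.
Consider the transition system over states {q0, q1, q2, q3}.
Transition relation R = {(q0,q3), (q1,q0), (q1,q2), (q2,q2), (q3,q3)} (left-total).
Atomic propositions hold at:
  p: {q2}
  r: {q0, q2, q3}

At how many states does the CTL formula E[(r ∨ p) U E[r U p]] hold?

Sat(r ∨ p) = {q0, q2, q3}
E[r U p]: least fixpoint, start Z0 = Sat(p) = {q2}, add states in Sat(r) with some successor in Z. Already a fixed point.
Sat(E[r U p]) = {q2}
E[(r ∨ p) U E[r U p]]: least fixpoint, start Z0 = Sat(E[r U p]) = {q2}, add states in Sat(r ∨ p) with some successor in Z. Already a fixed point.
Sat(E[(r ∨ p) U E[r U p]]) = {q2}
|Sat(E[(r ∨ p) U E[r U p]])| = |{q2}| = 1.

1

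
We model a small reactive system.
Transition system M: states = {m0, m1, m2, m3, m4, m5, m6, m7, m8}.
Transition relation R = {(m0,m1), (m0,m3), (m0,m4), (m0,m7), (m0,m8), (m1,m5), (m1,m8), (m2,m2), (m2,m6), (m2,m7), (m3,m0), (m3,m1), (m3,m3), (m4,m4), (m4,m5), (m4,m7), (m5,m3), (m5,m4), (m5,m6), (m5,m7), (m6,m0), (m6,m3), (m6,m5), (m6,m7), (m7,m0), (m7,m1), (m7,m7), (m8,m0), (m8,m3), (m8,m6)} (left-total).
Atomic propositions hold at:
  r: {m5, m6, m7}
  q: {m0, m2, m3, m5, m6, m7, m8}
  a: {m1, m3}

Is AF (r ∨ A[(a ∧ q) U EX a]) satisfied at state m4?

Sat(a ∧ q) = {m3}
Sat(EX a) = {s : some successor in {m1, m3}} = {m0, m3, m5, m6, m7, m8}
A[(a ∧ q) U EX a]: least fixpoint, start Z0 = Sat(EX a) = {m0, m3, m5, m6, m7, m8}, add states in Sat(a ∧ q) with every successor in Z. Already a fixed point.
Sat(A[(a ∧ q) U EX a]) = {m0, m3, m5, m6, m7, m8}
Sat(r ∨ A[(a ∧ q) U EX a]) = {m0, m3, m5, m6, m7, m8}
AF (r ∨ A[(a ∧ q) U EX a]): least fixpoint, start Z0 = {m0, m3, m5, m6, m7, m8}, add states with every successor in Z. Z1 = {m0, m1, m3, m5, m6, m7, m8}; fixed.
Sat(AF (r ∨ A[(a ∧ q) U EX a])) = {m0, m1, m3, m5, m6, m7, m8}
m4 ∉ Sat(AF (r ∨ A[(a ∧ q) U EX a])) = {m0, m1, m3, m5, m6, m7, m8}, so the formula does not hold at m4.

No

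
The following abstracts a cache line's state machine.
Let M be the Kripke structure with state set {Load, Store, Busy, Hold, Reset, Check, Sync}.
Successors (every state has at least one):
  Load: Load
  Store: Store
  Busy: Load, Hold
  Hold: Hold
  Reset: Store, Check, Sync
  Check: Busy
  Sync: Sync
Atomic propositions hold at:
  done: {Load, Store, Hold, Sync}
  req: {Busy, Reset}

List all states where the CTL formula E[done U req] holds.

E[done U req]: least fixpoint, start Z0 = Sat(req) = {Busy, Reset}, add states in Sat(done) with some successor in Z. Already a fixed point.
Sat(E[done U req]) = {Busy, Reset}

{Busy, Reset}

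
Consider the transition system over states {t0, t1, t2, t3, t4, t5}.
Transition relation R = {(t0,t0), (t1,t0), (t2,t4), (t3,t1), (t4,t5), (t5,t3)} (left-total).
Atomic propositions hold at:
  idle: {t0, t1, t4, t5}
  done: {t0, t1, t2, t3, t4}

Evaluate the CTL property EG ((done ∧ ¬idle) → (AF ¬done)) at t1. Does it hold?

Sat(¬idle) = {t2, t3}
Sat(done ∧ ¬idle) = {t2, t3}
Sat(¬done) = {t5}
AF ¬done: least fixpoint, start Z0 = {t5}, add states with every successor in Z. Z1 = {t4, t5}; Z2 = {t2, t4, t5}; fixed.
Sat(AF ¬done) = {t2, t4, t5}
Sat((done ∧ ¬idle) → (AF ¬done)) = {t0, t1, t2, t4, t5}
EG ((done ∧ ¬idle) → (AF ¬done)): greatest fixpoint, start Z0 = {t0, t1, t2, t4, t5}, keep only states in Sat with some successor in Z. Z1 = {t0, t1, t2, t4}; Z2 = {t0, t1, t2}; Z3 = {t0, t1}; fixed.
Sat(EG ((done ∧ ¬idle) → (AF ¬done))) = {t0, t1}
t1 ∈ Sat(EG ((done ∧ ¬idle) → (AF ¬done))) = {t0, t1}, so the formula holds at t1.

Yes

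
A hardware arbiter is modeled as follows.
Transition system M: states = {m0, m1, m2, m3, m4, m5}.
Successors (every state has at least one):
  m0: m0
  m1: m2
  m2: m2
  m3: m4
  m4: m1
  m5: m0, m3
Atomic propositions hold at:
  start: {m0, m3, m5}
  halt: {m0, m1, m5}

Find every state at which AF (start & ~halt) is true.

Sat(~halt) = {m2, m3, m4}
Sat(start & ~halt) = {m3}
AF (start & ~halt): least fixpoint, start Z0 = {m3}, add states with every successor in Z. Already a fixed point.
Sat(AF (start & ~halt)) = {m3}

{m3}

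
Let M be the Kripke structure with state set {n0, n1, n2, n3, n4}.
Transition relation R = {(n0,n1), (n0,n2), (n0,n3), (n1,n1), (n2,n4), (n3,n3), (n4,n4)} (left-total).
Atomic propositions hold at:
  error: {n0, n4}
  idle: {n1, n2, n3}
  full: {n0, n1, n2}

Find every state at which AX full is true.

{n1}

Sat(AX full) = {s : every successor in {n0, n1, n2}} = {n1}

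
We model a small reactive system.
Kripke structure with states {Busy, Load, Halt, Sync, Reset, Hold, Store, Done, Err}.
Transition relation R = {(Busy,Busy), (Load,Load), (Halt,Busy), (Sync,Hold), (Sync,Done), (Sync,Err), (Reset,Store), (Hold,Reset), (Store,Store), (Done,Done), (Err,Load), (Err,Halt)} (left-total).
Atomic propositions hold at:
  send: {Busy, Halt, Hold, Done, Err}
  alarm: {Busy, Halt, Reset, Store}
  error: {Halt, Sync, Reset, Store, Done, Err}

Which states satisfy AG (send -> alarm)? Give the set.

Sat(send -> alarm) = {Busy, Load, Halt, Sync, Reset, Store}
AG (send -> alarm): greatest fixpoint, start Z0 = {Busy, Load, Halt, Sync, Reset, Store}, keep only states in Sat with every successor in Z. Z1 = {Busy, Load, Halt, Reset, Store}; fixed.
Sat(AG (send -> alarm)) = {Busy, Load, Halt, Reset, Store}

{Busy, Load, Halt, Reset, Store}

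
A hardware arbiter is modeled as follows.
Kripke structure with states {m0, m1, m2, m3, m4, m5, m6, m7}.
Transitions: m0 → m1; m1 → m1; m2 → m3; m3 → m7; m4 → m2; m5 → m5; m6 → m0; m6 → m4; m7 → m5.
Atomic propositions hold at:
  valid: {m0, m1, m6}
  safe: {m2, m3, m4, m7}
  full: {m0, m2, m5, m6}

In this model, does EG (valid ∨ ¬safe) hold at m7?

Sat(¬safe) = {m0, m1, m5, m6}
Sat(valid ∨ ¬safe) = {m0, m1, m5, m6}
EG (valid ∨ ¬safe): greatest fixpoint, start Z0 = {m0, m1, m5, m6}, keep only states in Sat with some successor in Z. Already a fixed point.
Sat(EG (valid ∨ ¬safe)) = {m0, m1, m5, m6}
m7 ∉ Sat(EG (valid ∨ ¬safe)) = {m0, m1, m5, m6}, so the formula does not hold at m7.

No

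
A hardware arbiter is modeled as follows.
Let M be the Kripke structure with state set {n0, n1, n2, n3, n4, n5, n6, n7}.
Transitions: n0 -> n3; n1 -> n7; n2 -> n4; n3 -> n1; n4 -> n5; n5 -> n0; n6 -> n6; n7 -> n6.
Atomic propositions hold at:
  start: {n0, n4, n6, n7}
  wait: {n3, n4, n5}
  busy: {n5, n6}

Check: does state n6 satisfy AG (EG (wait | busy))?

Yes

Sat(wait | busy) = {n3, n4, n5, n6}
EG (wait | busy): greatest fixpoint, start Z0 = {n3, n4, n5, n6}, keep only states in Sat with some successor in Z. Z1 = {n4, n6}; Z2 = {n6}; fixed.
Sat(EG (wait | busy)) = {n6}
AG (EG (wait | busy)): greatest fixpoint, start Z0 = {n6}, keep only states in Sat with every successor in Z. Already a fixed point.
Sat(AG (EG (wait | busy))) = {n6}
n6 ∈ Sat(AG (EG (wait | busy))) = {n6}, so the formula holds at n6.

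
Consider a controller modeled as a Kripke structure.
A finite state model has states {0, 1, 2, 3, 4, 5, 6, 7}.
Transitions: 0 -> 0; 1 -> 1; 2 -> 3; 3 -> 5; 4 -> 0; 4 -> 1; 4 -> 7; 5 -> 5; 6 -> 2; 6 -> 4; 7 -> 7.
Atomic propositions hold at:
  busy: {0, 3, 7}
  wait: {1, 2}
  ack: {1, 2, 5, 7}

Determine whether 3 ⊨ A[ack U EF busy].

EF busy: least fixpoint, start Z0 = {0, 3, 7}, add states with some successor in Z. Z1 = {0, 2, 3, 4, 7}; Z2 = {0, 2, 3, 4, 6, 7}; fixed.
Sat(EF busy) = {0, 2, 3, 4, 6, 7}
A[ack U EF busy]: least fixpoint, start Z0 = Sat(EF busy) = {0, 2, 3, 4, 6, 7}, add states in Sat(ack) with every successor in Z. Already a fixed point.
Sat(A[ack U EF busy]) = {0, 2, 3, 4, 6, 7}
3 ∈ Sat(A[ack U EF busy]) = {0, 2, 3, 4, 6, 7}, so the formula holds at 3.

Yes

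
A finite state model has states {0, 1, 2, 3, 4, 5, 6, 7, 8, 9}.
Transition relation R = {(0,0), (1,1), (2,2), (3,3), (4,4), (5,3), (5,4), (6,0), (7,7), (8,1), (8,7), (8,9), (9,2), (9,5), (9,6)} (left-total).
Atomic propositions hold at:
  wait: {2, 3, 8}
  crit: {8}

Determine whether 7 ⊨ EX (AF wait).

AF wait: least fixpoint, start Z0 = {2, 3, 8}, add states with every successor in Z. Already a fixed point.
Sat(AF wait) = {2, 3, 8}
Sat(EX (AF wait)) = {s : some successor in {2, 3, 8}} = {2, 3, 5, 9}
7 ∉ Sat(EX (AF wait)) = {2, 3, 5, 9}, so the formula does not hold at 7.

No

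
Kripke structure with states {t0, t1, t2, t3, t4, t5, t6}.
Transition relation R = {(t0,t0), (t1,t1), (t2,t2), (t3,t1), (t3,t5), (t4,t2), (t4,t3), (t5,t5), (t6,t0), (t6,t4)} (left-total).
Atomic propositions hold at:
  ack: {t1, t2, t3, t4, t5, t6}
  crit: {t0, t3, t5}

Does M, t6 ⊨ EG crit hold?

EG crit: greatest fixpoint, start Z0 = {t0, t3, t5}, keep only states in Sat with some successor in Z. Already a fixed point.
Sat(EG crit) = {t0, t3, t5}
t6 ∉ Sat(EG crit) = {t0, t3, t5}, so the formula does not hold at t6.

No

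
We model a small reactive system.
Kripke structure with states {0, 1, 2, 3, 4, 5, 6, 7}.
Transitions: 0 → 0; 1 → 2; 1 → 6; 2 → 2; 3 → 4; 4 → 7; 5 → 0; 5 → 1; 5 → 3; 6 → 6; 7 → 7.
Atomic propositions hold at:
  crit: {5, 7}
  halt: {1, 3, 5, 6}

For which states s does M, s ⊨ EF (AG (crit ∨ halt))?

{1, 3, 4, 5, 6, 7}

Sat(crit ∨ halt) = {1, 3, 5, 6, 7}
AG (crit ∨ halt): greatest fixpoint, start Z0 = {1, 3, 5, 6, 7}, keep only states in Sat with every successor in Z. Z1 = {6, 7}; fixed.
Sat(AG (crit ∨ halt)) = {6, 7}
EF (AG (crit ∨ halt)): least fixpoint, start Z0 = {6, 7}, add states with some successor in Z. Z1 = {1, 4, 6, 7}; Z2 = {1, 3, 4, 5, 6, 7}; fixed.
Sat(EF (AG (crit ∨ halt))) = {1, 3, 4, 5, 6, 7}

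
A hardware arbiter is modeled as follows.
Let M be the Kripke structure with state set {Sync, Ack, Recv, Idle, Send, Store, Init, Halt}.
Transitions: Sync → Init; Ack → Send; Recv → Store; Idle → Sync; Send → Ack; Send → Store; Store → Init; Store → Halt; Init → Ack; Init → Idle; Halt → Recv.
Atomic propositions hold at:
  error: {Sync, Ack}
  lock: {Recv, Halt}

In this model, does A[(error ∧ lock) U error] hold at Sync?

Yes

Sat(error ∧ lock) = ∅
A[(error ∧ lock) U error]: least fixpoint, start Z0 = Sat(error) = {Sync, Ack}, add states in Sat(error ∧ lock) with every successor in Z. Already a fixed point.
Sat(A[(error ∧ lock) U error]) = {Sync, Ack}
Sync ∈ Sat(A[(error ∧ lock) U error]) = {Sync, Ack}, so the formula holds at Sync.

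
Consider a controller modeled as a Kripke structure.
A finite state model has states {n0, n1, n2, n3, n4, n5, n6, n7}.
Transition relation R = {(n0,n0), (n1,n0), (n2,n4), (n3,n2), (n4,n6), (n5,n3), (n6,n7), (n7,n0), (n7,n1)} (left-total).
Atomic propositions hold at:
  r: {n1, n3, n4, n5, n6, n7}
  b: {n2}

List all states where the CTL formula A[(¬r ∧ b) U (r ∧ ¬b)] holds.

{n1, n2, n3, n4, n5, n6, n7}

Sat(¬r) = {n0, n2}
Sat(¬r ∧ b) = {n2}
Sat(¬b) = {n0, n1, n3, n4, n5, n6, n7}
Sat(r ∧ ¬b) = {n1, n3, n4, n5, n6, n7}
A[(¬r ∧ b) U (r ∧ ¬b)]: least fixpoint, start Z0 = Sat((r ∧ ¬b)) = {n1, n3, n4, n5, n6, n7}, add states in Sat(¬r ∧ b) with every successor in Z. Z1 = {n1, n2, n3, n4, n5, n6, n7}; fixed.
Sat(A[(¬r ∧ b) U (r ∧ ¬b)]) = {n1, n2, n3, n4, n5, n6, n7}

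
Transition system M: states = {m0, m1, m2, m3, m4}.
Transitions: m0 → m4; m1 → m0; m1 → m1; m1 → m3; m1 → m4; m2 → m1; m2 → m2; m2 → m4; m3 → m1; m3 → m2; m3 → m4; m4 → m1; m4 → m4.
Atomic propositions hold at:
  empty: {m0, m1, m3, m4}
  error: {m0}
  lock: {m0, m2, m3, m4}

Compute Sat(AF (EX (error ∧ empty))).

Sat(error ∧ empty) = {m0}
Sat(EX (error ∧ empty)) = {s : some successor in {m0}} = {m1}
AF (EX (error ∧ empty)): least fixpoint, start Z0 = {m1}, add states with every successor in Z. Already a fixed point.
Sat(AF (EX (error ∧ empty))) = {m1}

{m1}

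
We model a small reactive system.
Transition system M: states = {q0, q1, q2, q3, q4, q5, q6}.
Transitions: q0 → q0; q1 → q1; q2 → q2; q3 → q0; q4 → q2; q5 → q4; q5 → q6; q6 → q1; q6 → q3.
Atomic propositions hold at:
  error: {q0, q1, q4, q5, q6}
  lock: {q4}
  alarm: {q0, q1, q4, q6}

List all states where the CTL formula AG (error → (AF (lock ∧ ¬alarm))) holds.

{q2}

Sat(¬alarm) = {q2, q3, q5}
Sat(lock ∧ ¬alarm) = ∅
AF (lock ∧ ¬alarm): least fixpoint, start Z0 = ∅, add states with every successor in Z. Already a fixed point.
Sat(AF (lock ∧ ¬alarm)) = ∅
Sat(error → (AF (lock ∧ ¬alarm))) = {q2, q3}
AG (error → (AF (lock ∧ ¬alarm))): greatest fixpoint, start Z0 = {q2, q3}, keep only states in Sat with every successor in Z. Z1 = {q2}; fixed.
Sat(AG (error → (AF (lock ∧ ¬alarm)))) = {q2}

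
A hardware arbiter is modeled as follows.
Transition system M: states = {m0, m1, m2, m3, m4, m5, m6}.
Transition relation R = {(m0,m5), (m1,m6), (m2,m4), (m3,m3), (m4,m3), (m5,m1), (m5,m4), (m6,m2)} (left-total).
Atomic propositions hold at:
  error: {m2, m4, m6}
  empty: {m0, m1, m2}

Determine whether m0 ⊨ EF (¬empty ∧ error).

Sat(¬empty) = {m3, m4, m5, m6}
Sat(¬empty ∧ error) = {m4, m6}
EF (¬empty ∧ error): least fixpoint, start Z0 = {m4, m6}, add states with some successor in Z. Z1 = {m1, m2, m4, m5, m6}; Z2 = {m0, m1, m2, m4, m5, m6}; fixed.
Sat(EF (¬empty ∧ error)) = {m0, m1, m2, m4, m5, m6}
m0 ∈ Sat(EF (¬empty ∧ error)) = {m0, m1, m2, m4, m5, m6}, so the formula holds at m0.

Yes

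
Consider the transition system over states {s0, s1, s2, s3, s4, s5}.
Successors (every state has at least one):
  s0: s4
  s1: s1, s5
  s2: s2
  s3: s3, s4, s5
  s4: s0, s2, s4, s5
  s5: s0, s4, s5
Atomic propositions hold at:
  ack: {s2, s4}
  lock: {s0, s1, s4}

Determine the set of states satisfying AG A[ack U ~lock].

Sat(~lock) = {s2, s3, s5}
A[ack U ~lock]: least fixpoint, start Z0 = Sat(~lock) = {s2, s3, s5}, add states in Sat(ack) with every successor in Z. Already a fixed point.
Sat(A[ack U ~lock]) = {s2, s3, s5}
AG A[ack U ~lock]: greatest fixpoint, start Z0 = {s2, s3, s5}, keep only states in Sat with every successor in Z. Z1 = {s2}; fixed.
Sat(AG A[ack U ~lock]) = {s2}

{s2}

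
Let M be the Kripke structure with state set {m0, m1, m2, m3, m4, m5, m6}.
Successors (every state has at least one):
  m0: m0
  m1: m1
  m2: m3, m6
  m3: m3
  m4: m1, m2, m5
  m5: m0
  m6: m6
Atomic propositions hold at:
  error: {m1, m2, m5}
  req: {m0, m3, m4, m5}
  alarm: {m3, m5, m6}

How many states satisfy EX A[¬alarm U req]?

Sat(¬alarm) = {m0, m1, m2, m4}
A[¬alarm U req]: least fixpoint, start Z0 = Sat(req) = {m0, m3, m4, m5}, add states in Sat(¬alarm) with every successor in Z. Already a fixed point.
Sat(A[¬alarm U req]) = {m0, m3, m4, m5}
Sat(EX A[¬alarm U req]) = {s : some successor in {m0, m3, m4, m5}} = {m0, m2, m3, m4, m5}
|Sat(EX A[¬alarm U req])| = |{m0, m2, m3, m4, m5}| = 5.

5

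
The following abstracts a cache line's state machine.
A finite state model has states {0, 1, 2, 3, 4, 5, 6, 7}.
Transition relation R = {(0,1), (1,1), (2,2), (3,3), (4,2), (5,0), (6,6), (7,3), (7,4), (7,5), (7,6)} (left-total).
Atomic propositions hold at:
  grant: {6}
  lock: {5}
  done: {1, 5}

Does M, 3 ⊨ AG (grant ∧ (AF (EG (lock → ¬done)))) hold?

Sat(¬done) = {0, 2, 3, 4, 6, 7}
Sat(lock → ¬done) = {0, 1, 2, 3, 4, 6, 7}
EG (lock → ¬done): greatest fixpoint, start Z0 = {0, 1, 2, 3, 4, 6, 7}, keep only states in Sat with some successor in Z. Already a fixed point.
Sat(EG (lock → ¬done)) = {0, 1, 2, 3, 4, 6, 7}
AF (EG (lock → ¬done)): least fixpoint, start Z0 = {0, 1, 2, 3, 4, 6, 7}, add states with every successor in Z. Z1 = {0, 1, 2, 3, 4, 5, 6, 7}; fixed.
Sat(AF (EG (lock → ¬done))) = {0, 1, 2, 3, 4, 5, 6, 7}
Sat(grant ∧ (AF (EG (lock → ¬done)))) = {6}
AG (grant ∧ (AF (EG (lock → ¬done)))): greatest fixpoint, start Z0 = {6}, keep only states in Sat with every successor in Z. Already a fixed point.
Sat(AG (grant ∧ (AF (EG (lock → ¬done))))) = {6}
3 ∉ Sat(AG (grant ∧ (AF (EG (lock → ¬done))))) = {6}, so the formula does not hold at 3.

No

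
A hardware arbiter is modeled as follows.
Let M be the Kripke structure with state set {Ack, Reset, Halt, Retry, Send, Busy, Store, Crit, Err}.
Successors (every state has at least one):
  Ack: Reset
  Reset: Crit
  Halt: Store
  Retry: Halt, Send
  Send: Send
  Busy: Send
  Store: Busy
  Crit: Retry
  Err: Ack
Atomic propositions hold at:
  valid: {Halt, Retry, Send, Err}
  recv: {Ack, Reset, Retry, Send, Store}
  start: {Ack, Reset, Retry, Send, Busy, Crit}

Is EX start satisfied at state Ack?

Sat(EX start) = {s : some successor in {Ack, Reset, Retry, Send, Busy, Crit}} = {Ack, Reset, Retry, Send, Busy, Store, Crit, Err}
Ack ∈ Sat(EX start) = {Ack, Reset, Retry, Send, Busy, Store, Crit, Err}, so the formula holds at Ack.

Yes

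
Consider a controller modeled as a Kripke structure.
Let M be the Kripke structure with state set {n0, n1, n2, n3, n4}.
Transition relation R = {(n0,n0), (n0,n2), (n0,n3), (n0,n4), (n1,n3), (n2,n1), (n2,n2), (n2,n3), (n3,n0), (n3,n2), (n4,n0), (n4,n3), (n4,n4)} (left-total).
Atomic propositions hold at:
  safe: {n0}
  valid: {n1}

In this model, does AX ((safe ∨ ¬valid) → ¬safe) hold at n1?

Yes

Sat(¬valid) = {n0, n2, n3, n4}
Sat(safe ∨ ¬valid) = {n0, n2, n3, n4}
Sat(¬safe) = {n1, n2, n3, n4}
Sat((safe ∨ ¬valid) → ¬safe) = {n1, n2, n3, n4}
Sat(AX ((safe ∨ ¬valid) → ¬safe)) = {s : every successor in {n1, n2, n3, n4}} = {n1, n2}
n1 ∈ Sat(AX ((safe ∨ ¬valid) → ¬safe)) = {n1, n2}, so the formula holds at n1.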